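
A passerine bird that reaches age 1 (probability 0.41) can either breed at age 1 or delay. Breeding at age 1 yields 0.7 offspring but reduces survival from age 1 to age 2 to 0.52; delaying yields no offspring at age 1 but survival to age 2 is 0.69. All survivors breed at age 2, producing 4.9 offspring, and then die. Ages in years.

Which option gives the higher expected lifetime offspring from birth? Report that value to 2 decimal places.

breed at age 1: R₀ = 0.41 × (0.7 + 0.52 × 4.9) = 0.41 × 3.2480 = 1.3317
delay to age 2: R₀ = 0.41 × (0.69 × 4.9) = 0.41 × 3.3810 = 1.3862
Higher: delay to age 2 (1.3862).

1.39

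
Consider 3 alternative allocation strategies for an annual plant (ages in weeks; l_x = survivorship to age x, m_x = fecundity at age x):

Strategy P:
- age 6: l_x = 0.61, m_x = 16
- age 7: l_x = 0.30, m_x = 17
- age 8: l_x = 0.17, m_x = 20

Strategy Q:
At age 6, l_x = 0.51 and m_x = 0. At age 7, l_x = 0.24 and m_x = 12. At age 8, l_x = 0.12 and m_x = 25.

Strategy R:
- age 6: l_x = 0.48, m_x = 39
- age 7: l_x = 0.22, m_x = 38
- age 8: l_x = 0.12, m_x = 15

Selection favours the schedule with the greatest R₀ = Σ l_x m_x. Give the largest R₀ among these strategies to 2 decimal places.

Strategy P: R₀ = 0.61×16 + 0.30×17 + 0.17×20 = 18.2600
Strategy Q: R₀ = 0.51×0 + 0.24×12 + 0.12×25 = 5.8800
Strategy R: R₀ = 0.48×39 + 0.22×38 + 0.12×15 = 28.8800
Highest R₀: strategy R with 28.8800.

28.88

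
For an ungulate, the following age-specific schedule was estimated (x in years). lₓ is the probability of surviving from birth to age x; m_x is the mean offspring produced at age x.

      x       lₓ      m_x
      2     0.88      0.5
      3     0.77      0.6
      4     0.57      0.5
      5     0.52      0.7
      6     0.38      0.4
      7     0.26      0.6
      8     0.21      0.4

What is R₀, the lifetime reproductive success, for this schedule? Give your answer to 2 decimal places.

1.94

R₀ = Σ lₓ m_x:
  age 2: 0.88 × 0.5 = 0.4400
  age 3: 0.77 × 0.6 = 0.4620
  age 4: 0.57 × 0.5 = 0.2850
  age 5: 0.52 × 0.7 = 0.3640
  age 6: 0.38 × 0.4 = 0.1520
  age 7: 0.26 × 0.6 = 0.1560
  age 8: 0.21 × 0.4 = 0.0840
R₀ = 0.4400 + 0.4620 + 0.2850 + 0.3640 + 0.1520 + 0.1560 + 0.0840 = 1.9430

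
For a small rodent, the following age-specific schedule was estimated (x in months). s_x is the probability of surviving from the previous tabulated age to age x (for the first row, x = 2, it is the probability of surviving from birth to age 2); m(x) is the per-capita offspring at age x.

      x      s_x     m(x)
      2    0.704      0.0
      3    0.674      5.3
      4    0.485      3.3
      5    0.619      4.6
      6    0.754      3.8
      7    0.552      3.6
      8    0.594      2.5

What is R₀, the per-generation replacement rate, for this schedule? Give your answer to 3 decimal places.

Survivorship from birth: l_x = s_2·s_3·…·s_x.
  l_2 = 0.70400
  l_3 = 0.47450
  l_4 = 0.23013
  l_5 = 0.14245
  l_6 = 0.10741
  l_7 = 0.05929
  l_8 = 0.03522
R₀ = Σ l_x m(x):
  age 2: 0.70400 × 0.0 = 0.0000
  age 3: 0.47450 × 5.3 = 2.5148
  age 4: 0.23013 × 3.3 = 0.7594
  age 5: 0.14245 × 4.6 = 0.6553
  age 6: 0.10741 × 3.8 = 0.4082
  age 7: 0.05929 × 3.6 = 0.2134
  age 8: 0.03522 × 2.5 = 0.0881
R₀ = 0.0000 + 2.5148 + 0.7594 + 0.6553 + 0.4082 + 0.2134 + 0.0881 = 4.6392

4.639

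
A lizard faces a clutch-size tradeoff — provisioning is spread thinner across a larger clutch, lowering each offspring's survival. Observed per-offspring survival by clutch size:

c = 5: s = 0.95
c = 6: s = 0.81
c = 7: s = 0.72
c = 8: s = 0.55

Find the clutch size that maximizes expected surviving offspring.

Expected surviving offspring = c × s(c):
  c=5: 5 × 0.95 = 4.750
  c=6: 6 × 0.81 = 4.860
  c=7: 7 × 0.72 = 5.040
  c=8: 8 × 0.55 = 4.400
Maximum at c = 7 (5.040 surviving offspring).

7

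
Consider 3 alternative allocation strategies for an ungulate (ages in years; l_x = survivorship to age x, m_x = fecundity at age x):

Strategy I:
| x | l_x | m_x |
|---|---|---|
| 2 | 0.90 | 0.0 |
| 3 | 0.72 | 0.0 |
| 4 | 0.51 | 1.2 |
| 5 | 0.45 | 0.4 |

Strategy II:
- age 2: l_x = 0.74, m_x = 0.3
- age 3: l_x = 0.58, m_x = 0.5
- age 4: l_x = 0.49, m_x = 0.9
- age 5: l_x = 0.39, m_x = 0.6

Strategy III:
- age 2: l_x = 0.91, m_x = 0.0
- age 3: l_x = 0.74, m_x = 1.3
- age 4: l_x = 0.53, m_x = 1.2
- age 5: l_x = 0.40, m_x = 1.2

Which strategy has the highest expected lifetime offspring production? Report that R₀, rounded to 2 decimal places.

Strategy I: R₀ = 0.90×0.0 + 0.72×0.0 + 0.51×1.2 + 0.45×0.4 = 0.7920
Strategy II: R₀ = 0.74×0.3 + 0.58×0.5 + 0.49×0.9 + 0.39×0.6 = 1.1870
Strategy III: R₀ = 0.91×0.0 + 0.74×1.3 + 0.53×1.2 + 0.40×1.2 = 2.0780
Highest R₀: strategy III with 2.0780.

2.08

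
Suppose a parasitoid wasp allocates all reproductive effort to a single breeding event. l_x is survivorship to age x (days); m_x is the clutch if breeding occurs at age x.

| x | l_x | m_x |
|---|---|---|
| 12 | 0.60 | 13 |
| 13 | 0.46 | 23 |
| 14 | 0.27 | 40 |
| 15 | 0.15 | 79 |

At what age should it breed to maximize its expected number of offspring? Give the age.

Expected offspring if breeding at age x = l_x × m_x:
  age 12: 0.60 × 13 = 7.800
  age 13: 0.46 × 23 = 10.580
  age 14: 0.27 × 40 = 10.800
  age 15: 0.15 × 79 = 11.850
Maximum at age 15 (11.850).

15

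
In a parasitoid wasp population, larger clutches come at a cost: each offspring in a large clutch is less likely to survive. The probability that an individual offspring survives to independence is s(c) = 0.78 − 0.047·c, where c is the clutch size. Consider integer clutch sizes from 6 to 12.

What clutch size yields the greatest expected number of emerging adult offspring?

8

Expected emerging adult offspring = c × s(c):
  c=6: 6 × 0.498 = 2.988
  c=7: 7 × 0.451 = 3.157
  c=8: 8 × 0.404 = 3.232
  c=9: 9 × 0.357 = 3.213
  c=10: 10 × 0.310 = 3.100
  c=11: 11 × 0.263 = 2.893
  c=12: 12 × 0.216 = 2.592
Maximum at c = 8 (3.232 emerging adult offspring).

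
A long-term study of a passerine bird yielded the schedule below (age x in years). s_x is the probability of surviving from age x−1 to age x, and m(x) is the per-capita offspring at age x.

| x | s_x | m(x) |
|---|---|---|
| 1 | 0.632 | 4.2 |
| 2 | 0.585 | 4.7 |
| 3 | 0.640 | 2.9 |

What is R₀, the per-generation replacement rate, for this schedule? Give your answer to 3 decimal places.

5.078

Survivorship from birth: l_x = s_1·s_2·…·s_x.
  l_1 = 0.63200
  l_2 = 0.36972
  l_3 = 0.23662
R₀ = Σ l_x m(x):
  age 1: 0.63200 × 4.2 = 2.6544
  age 2: 0.36972 × 4.7 = 1.7377
  age 3: 0.23662 × 2.9 = 0.6862
R₀ = 2.6544 + 1.7377 + 0.6862 = 5.0783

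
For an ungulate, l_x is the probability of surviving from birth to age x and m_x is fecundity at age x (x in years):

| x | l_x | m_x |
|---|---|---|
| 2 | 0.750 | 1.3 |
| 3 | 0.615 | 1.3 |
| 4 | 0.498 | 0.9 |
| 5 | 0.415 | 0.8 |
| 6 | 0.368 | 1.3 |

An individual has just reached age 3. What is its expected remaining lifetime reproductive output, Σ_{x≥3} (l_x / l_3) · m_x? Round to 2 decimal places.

l_3 = 0.615. Conditional survival from age 3 to x is l_x / l_3.
  x=3: (0.615/0.615) × 1.3 = 1.3000
  x=4: (0.498/0.615) × 0.9 = 0.7288
  x=5: (0.415/0.615) × 0.8 = 0.5398
  x=6: (0.368/0.615) × 1.3 = 0.7779
Sum = 1.3000 + 0.7288 + 0.5398 + 0.7779 = 3.3465

3.35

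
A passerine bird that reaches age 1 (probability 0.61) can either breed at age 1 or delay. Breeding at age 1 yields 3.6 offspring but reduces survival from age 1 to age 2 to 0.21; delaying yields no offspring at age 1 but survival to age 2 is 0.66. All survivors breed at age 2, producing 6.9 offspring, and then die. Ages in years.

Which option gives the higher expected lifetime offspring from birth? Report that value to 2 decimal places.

3.08

breed at age 1: R₀ = 0.61 × (3.6 + 0.21 × 6.9) = 0.61 × 5.0490 = 3.0799
delay to age 2: R₀ = 0.61 × (0.66 × 6.9) = 0.61 × 4.5540 = 2.7779
Higher: breed at age 1 (3.0799).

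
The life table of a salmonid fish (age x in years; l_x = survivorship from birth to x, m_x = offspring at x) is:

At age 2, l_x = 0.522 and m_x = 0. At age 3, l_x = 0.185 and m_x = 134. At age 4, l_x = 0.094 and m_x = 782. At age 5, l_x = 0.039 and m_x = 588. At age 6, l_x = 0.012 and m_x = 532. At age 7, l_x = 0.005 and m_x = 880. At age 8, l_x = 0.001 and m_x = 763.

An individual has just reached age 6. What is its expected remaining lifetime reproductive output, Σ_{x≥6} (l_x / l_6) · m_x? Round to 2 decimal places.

l_6 = 0.012. Conditional survival from age 6 to x is l_x / l_6.
  x=6: (0.012/0.012) × 532 = 532.0000
  x=7: (0.005/0.012) × 880 = 366.6667
  x=8: (0.001/0.012) × 763 = 63.5833
Sum = 532.0000 + 366.6667 + 63.5833 = 962.2500

962.25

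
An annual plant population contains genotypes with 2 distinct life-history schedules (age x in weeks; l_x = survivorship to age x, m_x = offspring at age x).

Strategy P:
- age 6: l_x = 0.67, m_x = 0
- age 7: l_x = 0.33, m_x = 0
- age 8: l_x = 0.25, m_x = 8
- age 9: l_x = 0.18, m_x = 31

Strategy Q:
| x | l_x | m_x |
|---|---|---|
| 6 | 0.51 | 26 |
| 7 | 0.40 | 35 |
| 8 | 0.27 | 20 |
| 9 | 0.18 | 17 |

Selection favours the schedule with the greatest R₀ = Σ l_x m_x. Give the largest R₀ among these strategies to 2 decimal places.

Strategy P: R₀ = 0.67×0 + 0.33×0 + 0.25×8 + 0.18×31 = 7.5800
Strategy Q: R₀ = 0.51×26 + 0.40×35 + 0.27×20 + 0.18×17 = 35.7200
Highest R₀: strategy Q with 35.7200.

35.72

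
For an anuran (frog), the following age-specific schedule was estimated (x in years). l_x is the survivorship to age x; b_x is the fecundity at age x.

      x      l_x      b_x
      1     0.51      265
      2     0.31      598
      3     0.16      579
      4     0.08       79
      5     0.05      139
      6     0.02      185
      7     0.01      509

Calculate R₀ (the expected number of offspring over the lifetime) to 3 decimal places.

435.230

R₀ = Σ l_x b_x:
  age 1: 0.51 × 265 = 135.1500
  age 2: 0.31 × 598 = 185.3800
  age 3: 0.16 × 579 = 92.6400
  age 4: 0.08 × 79 = 6.3200
  age 5: 0.05 × 139 = 6.9500
  age 6: 0.02 × 185 = 3.7000
  age 7: 0.01 × 509 = 5.0900
R₀ = 135.1500 + 185.3800 + 92.6400 + 6.3200 + 6.9500 + 3.7000 + 5.0900 = 435.2300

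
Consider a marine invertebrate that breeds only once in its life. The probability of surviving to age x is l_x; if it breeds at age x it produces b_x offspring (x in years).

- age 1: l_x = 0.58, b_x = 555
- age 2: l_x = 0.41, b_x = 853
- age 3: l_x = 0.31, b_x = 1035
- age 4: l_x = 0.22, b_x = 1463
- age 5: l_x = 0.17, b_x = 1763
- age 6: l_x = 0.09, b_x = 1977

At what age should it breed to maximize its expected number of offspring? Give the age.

2

Expected offspring if breeding at age x = l_x × b_x:
  age 1: 0.58 × 555 = 321.900
  age 2: 0.41 × 853 = 349.730
  age 3: 0.31 × 1035 = 320.850
  age 4: 0.22 × 1463 = 321.860
  age 5: 0.17 × 1763 = 299.710
  age 6: 0.09 × 1977 = 177.930
Maximum at age 2 (349.730).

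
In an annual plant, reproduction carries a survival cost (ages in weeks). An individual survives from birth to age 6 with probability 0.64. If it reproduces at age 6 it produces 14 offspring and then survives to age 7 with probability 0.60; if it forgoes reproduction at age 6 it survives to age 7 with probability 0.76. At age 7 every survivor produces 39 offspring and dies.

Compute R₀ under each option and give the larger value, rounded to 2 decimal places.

23.94

breed at age 6: R₀ = 0.64 × (14 + 0.60 × 39) = 0.64 × 37.4000 = 23.9360
delay to age 7: R₀ = 0.64 × (0.76 × 39) = 0.64 × 29.6400 = 18.9696
Higher: breed at age 6 (23.9360).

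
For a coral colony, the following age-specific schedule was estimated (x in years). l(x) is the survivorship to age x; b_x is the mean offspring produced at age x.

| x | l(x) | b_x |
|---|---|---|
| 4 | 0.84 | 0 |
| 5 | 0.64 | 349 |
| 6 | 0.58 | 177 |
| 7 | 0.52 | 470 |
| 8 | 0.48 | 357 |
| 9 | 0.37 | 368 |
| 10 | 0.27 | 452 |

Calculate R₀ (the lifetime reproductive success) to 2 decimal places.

R₀ = Σ l(x) b_x:
  age 4: 0.84 × 0 = 0.0000
  age 5: 0.64 × 349 = 223.3600
  age 6: 0.58 × 177 = 102.6600
  age 7: 0.52 × 470 = 244.4000
  age 8: 0.48 × 357 = 171.3600
  age 9: 0.37 × 368 = 136.1600
  age 10: 0.27 × 452 = 122.0400
R₀ = 0.0000 + 223.3600 + 102.6600 + 244.4000 + 171.3600 + 136.1600 + 122.0400 = 999.9800

999.98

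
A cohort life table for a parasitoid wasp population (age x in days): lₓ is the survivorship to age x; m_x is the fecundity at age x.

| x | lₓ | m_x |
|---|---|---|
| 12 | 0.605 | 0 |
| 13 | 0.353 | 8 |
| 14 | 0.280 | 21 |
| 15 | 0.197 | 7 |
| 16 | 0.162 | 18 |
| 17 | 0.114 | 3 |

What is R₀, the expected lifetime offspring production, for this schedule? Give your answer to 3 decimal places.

13.341

R₀ = Σ lₓ m_x:
  age 12: 0.605 × 0 = 0.0000
  age 13: 0.353 × 8 = 2.8240
  age 14: 0.280 × 21 = 5.8800
  age 15: 0.197 × 7 = 1.3790
  age 16: 0.162 × 18 = 2.9160
  age 17: 0.114 × 3 = 0.3420
R₀ = 0.0000 + 2.8240 + 5.8800 + 1.3790 + 2.9160 + 0.3420 = 13.3410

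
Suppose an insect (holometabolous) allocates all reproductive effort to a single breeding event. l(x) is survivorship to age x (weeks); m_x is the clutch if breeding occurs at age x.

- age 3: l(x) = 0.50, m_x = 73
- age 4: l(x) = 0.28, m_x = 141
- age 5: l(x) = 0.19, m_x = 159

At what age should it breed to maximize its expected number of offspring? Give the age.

Expected offspring if breeding at age x = l(x) × m_x:
  age 3: 0.50 × 73 = 36.500
  age 4: 0.28 × 141 = 39.480
  age 5: 0.19 × 159 = 30.210
Maximum at age 4 (39.480).

4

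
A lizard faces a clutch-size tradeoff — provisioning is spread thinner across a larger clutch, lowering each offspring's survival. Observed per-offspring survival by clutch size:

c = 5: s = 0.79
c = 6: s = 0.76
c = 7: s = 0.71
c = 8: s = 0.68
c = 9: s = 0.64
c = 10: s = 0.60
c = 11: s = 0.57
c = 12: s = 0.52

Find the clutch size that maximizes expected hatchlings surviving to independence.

11

Expected hatchlings surviving to independence = c × s(c):
  c=5: 5 × 0.79 = 3.950
  c=6: 6 × 0.76 = 4.560
  c=7: 7 × 0.71 = 4.970
  c=8: 8 × 0.68 = 5.440
  c=9: 9 × 0.64 = 5.760
  c=10: 10 × 0.60 = 6.000
  c=11: 11 × 0.57 = 6.270
  c=12: 12 × 0.52 = 6.240
Maximum at c = 11 (6.270 hatchlings surviving to independence).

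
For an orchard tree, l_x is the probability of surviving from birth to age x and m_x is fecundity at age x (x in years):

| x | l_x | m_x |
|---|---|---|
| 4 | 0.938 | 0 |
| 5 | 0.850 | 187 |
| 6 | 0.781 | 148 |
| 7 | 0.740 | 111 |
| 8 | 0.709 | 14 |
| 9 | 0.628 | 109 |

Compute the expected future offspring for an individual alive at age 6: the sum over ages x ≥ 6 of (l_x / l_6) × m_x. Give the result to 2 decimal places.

l_6 = 0.781. Conditional survival from age 6 to x is l_x / l_6.
  x=6: (0.781/0.781) × 148 = 148.0000
  x=7: (0.740/0.781) × 111 = 105.1729
  x=8: (0.709/0.781) × 14 = 12.7093
  x=9: (0.628/0.781) × 109 = 87.6466
Sum = 148.0000 + 105.1729 + 12.7093 + 87.6466 = 353.5288

353.53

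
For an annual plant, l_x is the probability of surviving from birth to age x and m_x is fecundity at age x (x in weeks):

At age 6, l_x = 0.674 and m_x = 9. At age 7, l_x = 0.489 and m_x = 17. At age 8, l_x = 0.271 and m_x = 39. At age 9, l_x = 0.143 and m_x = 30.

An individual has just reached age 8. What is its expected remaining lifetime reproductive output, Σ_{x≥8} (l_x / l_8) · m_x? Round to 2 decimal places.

54.83

l_8 = 0.271. Conditional survival from age 8 to x is l_x / l_8.
  x=8: (0.271/0.271) × 39 = 39.0000
  x=9: (0.143/0.271) × 30 = 15.8303
Sum = 39.0000 + 15.8303 = 54.8303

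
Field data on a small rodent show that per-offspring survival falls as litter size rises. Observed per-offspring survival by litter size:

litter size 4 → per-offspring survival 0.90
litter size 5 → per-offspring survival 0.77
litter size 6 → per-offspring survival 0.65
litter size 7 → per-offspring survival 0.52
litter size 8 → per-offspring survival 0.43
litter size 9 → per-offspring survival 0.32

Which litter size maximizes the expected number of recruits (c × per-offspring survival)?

Expected recruits = c × s(c):
  c=4: 4 × 0.90 = 3.600
  c=5: 5 × 0.77 = 3.850
  c=6: 6 × 0.65 = 3.900
  c=7: 7 × 0.52 = 3.640
  c=8: 8 × 0.43 = 3.440
  c=9: 9 × 0.32 = 2.880
Maximum at c = 6 (3.900 recruits).

6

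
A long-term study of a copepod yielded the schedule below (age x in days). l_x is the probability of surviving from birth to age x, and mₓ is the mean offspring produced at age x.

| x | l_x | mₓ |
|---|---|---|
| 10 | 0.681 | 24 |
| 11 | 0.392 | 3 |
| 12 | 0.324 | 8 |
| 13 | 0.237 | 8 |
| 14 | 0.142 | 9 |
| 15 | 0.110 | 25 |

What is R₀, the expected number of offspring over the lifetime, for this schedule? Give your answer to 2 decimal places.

R₀ = Σ l_x mₓ:
  age 10: 0.681 × 24 = 16.3440
  age 11: 0.392 × 3 = 1.1760
  age 12: 0.324 × 8 = 2.5920
  age 13: 0.237 × 8 = 1.8960
  age 14: 0.142 × 9 = 1.2780
  age 15: 0.110 × 25 = 2.7500
R₀ = 16.3440 + 1.1760 + 2.5920 + 1.8960 + 1.2780 + 2.7500 = 26.0360

26.04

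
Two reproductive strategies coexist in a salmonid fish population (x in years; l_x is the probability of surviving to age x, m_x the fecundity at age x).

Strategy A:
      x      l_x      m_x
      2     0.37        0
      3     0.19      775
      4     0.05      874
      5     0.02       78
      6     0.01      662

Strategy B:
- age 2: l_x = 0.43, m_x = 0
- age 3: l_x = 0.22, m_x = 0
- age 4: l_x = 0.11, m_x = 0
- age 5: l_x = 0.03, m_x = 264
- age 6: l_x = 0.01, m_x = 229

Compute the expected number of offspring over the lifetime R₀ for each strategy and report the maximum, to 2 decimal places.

199.13

Strategy A: R₀ = 0.37×0 + 0.19×775 + 0.05×874 + 0.02×78 + 0.01×662 = 199.1300
Strategy B: R₀ = 0.43×0 + 0.22×0 + 0.11×0 + 0.03×264 + 0.01×229 = 10.2100
Highest R₀: strategy A with 199.1300.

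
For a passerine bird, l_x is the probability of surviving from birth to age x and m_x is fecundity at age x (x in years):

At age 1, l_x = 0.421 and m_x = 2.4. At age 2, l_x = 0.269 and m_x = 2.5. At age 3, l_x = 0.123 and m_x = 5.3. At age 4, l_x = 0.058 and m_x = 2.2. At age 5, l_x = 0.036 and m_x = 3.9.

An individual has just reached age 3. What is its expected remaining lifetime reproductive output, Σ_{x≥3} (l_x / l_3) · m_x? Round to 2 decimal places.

7.48

l_3 = 0.123. Conditional survival from age 3 to x is l_x / l_3.
  x=3: (0.123/0.123) × 5.3 = 5.3000
  x=4: (0.058/0.123) × 2.2 = 1.0374
  x=5: (0.036/0.123) × 3.9 = 1.1415
Sum = 5.3000 + 1.0374 + 1.1415 = 7.4789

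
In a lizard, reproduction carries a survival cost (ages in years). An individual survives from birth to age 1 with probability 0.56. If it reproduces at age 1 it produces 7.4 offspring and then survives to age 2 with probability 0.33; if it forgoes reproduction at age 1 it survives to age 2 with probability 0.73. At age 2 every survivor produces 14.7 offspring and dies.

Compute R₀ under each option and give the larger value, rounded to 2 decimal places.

breed at age 1: R₀ = 0.56 × (7.4 + 0.33 × 14.7) = 0.56 × 12.2510 = 6.8606
delay to age 2: R₀ = 0.56 × (0.73 × 14.7) = 0.56 × 10.7310 = 6.0094
Higher: breed at age 1 (6.8606).

6.86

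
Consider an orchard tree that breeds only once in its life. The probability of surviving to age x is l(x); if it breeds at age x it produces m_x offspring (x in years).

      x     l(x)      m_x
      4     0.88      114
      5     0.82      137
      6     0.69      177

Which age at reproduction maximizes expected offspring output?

Expected offspring if breeding at age x = l(x) × m_x:
  age 4: 0.88 × 114 = 100.320
  age 5: 0.82 × 137 = 112.340
  age 6: 0.69 × 177 = 122.130
Maximum at age 6 (122.130).

6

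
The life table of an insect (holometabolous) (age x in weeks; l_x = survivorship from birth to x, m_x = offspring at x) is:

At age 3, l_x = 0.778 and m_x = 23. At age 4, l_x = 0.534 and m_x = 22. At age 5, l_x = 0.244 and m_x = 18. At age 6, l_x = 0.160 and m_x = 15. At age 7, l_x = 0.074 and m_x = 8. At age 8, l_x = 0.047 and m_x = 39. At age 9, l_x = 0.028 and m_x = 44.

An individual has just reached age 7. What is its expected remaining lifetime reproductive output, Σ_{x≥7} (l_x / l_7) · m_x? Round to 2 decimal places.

49.42

l_7 = 0.074. Conditional survival from age 7 to x is l_x / l_7.
  x=7: (0.074/0.074) × 8 = 8.0000
  x=8: (0.047/0.074) × 39 = 24.7703
  x=9: (0.028/0.074) × 44 = 16.6486
Sum = 8.0000 + 24.7703 + 16.6486 = 49.4189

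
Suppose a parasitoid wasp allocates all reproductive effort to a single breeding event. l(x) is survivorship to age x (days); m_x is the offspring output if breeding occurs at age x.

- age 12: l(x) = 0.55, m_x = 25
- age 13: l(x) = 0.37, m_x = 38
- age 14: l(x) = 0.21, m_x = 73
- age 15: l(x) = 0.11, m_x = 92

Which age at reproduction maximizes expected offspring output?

Expected offspring if breeding at age x = l(x) × m_x:
  age 12: 0.55 × 25 = 13.750
  age 13: 0.37 × 38 = 14.060
  age 14: 0.21 × 73 = 15.330
  age 15: 0.11 × 92 = 10.120
Maximum at age 14 (15.330).

14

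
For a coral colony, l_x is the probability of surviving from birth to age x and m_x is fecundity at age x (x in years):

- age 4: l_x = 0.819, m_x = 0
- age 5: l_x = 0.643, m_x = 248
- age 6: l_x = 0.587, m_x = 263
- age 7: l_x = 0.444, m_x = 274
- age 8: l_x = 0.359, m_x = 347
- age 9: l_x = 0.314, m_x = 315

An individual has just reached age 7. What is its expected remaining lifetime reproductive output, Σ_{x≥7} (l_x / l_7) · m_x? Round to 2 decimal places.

l_7 = 0.444. Conditional survival from age 7 to x is l_x / l_7.
  x=7: (0.444/0.444) × 274 = 274.0000
  x=8: (0.359/0.444) × 347 = 280.5698
  x=9: (0.314/0.444) × 315 = 222.7703
Sum = 274.0000 + 280.5698 + 222.7703 = 777.3401

777.34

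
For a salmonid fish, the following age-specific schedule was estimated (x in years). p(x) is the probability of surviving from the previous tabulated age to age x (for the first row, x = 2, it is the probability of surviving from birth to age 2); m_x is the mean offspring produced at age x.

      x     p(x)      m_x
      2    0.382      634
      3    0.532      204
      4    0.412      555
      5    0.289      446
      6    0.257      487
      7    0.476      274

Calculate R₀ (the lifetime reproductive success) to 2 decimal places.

Survivorship from birth: l_x = p_2·p_3·…·p_x.
  l_2 = 0.38200
  l_3 = 0.20322
  l_4 = 0.08373
  l_5 = 0.02420
  l_6 = 0.00622
  l_7 = 0.00296
R₀ = Σ l_x m_x:
  age 2: 0.38200 × 634 = 242.1880
  age 3: 0.20322 × 204 = 41.4569
  age 4: 0.08373 × 555 = 46.4701
  age 5: 0.02420 × 446 = 10.7932
  age 6: 0.00622 × 487 = 3.0291
  age 7: 0.00296 × 274 = 0.8110
R₀ = 242.1880 + 41.4569 + 46.4701 + 10.7932 + 3.0291 + 0.8110 = 344.7484

344.75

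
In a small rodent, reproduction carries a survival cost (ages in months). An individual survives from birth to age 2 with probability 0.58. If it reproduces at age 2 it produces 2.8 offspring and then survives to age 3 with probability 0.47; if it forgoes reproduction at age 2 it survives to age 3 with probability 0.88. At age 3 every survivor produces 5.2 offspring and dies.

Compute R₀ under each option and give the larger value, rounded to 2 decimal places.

3.04

breed at age 2: R₀ = 0.58 × (2.8 + 0.47 × 5.2) = 0.58 × 5.2440 = 3.0415
delay to age 3: R₀ = 0.58 × (0.88 × 5.2) = 0.58 × 4.5760 = 2.6541
Higher: breed at age 2 (3.0415).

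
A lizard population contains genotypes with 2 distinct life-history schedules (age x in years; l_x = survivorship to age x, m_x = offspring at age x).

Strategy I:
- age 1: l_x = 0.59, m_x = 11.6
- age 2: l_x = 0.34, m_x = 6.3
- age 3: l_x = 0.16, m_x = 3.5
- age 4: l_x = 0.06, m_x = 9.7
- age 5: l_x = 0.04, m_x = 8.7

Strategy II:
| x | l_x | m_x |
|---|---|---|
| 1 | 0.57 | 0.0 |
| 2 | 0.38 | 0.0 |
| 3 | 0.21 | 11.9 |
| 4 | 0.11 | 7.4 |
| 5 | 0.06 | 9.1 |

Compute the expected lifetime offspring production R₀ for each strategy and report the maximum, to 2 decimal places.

Strategy I: R₀ = 0.59×11.6 + 0.34×6.3 + 0.16×3.5 + 0.06×9.7 + 0.04×8.7 = 10.4760
Strategy II: R₀ = 0.57×0.0 + 0.38×0.0 + 0.21×11.9 + 0.11×7.4 + 0.06×9.1 = 3.8590
Highest R₀: strategy I with 10.4760.

10.48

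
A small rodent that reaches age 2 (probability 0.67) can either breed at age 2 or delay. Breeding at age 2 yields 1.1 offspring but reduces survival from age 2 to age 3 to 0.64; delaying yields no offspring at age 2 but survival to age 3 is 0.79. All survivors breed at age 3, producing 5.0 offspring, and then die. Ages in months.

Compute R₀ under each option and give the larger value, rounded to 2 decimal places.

breed at age 2: R₀ = 0.67 × (1.1 + 0.64 × 5.0) = 0.67 × 4.3000 = 2.8810
delay to age 3: R₀ = 0.67 × (0.79 × 5.0) = 0.67 × 3.9500 = 2.6465
Higher: breed at age 2 (2.8810).

2.88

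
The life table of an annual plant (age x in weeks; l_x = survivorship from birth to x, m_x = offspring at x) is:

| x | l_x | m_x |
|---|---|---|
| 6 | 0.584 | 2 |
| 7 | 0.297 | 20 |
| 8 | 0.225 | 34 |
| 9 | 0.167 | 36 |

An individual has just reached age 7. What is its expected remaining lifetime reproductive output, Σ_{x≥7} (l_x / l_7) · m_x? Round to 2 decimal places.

66.00

l_7 = 0.297. Conditional survival from age 7 to x is l_x / l_7.
  x=7: (0.297/0.297) × 20 = 20.0000
  x=8: (0.225/0.297) × 34 = 25.7576
  x=9: (0.167/0.297) × 36 = 20.2424
Sum = 20.0000 + 25.7576 + 20.2424 = 66.0000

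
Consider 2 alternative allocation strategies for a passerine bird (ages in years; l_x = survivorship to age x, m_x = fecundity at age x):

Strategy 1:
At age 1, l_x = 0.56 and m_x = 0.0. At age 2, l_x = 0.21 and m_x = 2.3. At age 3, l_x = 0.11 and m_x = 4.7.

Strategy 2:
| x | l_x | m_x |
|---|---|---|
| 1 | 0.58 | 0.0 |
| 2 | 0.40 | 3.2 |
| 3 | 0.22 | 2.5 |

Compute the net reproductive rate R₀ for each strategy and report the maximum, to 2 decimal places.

Strategy 1: R₀ = 0.56×0.0 + 0.21×2.3 + 0.11×4.7 = 1.0000
Strategy 2: R₀ = 0.58×0.0 + 0.40×3.2 + 0.22×2.5 = 1.8300
Highest R₀: strategy 2 with 1.8300.

1.83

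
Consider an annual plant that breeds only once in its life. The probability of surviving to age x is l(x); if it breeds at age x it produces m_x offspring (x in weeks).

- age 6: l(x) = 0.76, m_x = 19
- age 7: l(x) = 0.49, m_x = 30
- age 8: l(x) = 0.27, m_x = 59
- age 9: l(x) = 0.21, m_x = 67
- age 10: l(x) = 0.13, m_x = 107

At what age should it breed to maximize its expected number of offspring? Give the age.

Expected offspring if breeding at age x = l(x) × m_x:
  age 6: 0.76 × 19 = 14.440
  age 7: 0.49 × 30 = 14.700
  age 8: 0.27 × 59 = 15.930
  age 9: 0.21 × 67 = 14.070
  age 10: 0.13 × 107 = 13.910
Maximum at age 8 (15.930).

8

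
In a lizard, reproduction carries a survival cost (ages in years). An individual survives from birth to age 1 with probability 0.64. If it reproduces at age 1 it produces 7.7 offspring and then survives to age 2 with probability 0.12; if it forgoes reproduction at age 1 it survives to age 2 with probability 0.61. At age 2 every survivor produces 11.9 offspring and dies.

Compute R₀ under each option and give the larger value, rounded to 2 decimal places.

5.84

breed at age 1: R₀ = 0.64 × (7.7 + 0.12 × 11.9) = 0.64 × 9.1280 = 5.8419
delay to age 2: R₀ = 0.64 × (0.61 × 11.9) = 0.64 × 7.2590 = 4.6458
Higher: breed at age 1 (5.8419).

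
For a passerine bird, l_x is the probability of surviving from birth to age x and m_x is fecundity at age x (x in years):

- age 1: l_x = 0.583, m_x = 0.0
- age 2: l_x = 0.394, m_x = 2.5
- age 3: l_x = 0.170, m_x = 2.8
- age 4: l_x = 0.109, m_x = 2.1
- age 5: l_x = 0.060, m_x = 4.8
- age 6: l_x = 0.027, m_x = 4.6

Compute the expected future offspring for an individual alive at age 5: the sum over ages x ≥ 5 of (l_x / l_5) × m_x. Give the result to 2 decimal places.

l_5 = 0.060. Conditional survival from age 5 to x is l_x / l_5.
  x=5: (0.060/0.060) × 4.8 = 4.8000
  x=6: (0.027/0.060) × 4.6 = 2.0700
Sum = 4.8000 + 2.0700 = 6.8700

6.87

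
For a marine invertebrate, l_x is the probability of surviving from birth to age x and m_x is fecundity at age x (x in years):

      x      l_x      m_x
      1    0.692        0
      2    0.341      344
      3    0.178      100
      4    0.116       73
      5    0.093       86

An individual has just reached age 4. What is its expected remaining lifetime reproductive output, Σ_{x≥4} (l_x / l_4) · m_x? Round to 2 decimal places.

141.95

l_4 = 0.116. Conditional survival from age 4 to x is l_x / l_4.
  x=4: (0.116/0.116) × 73 = 73.0000
  x=5: (0.093/0.116) × 86 = 68.9483
Sum = 73.0000 + 68.9483 = 141.9483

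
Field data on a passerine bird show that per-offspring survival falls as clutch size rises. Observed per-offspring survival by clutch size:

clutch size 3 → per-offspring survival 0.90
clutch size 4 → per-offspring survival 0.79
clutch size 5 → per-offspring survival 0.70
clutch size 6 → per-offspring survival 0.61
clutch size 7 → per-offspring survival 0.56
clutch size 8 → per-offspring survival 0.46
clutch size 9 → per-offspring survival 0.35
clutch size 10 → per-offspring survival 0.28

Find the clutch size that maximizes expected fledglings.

7

Expected fledglings = c × s(c):
  c=3: 3 × 0.90 = 2.700
  c=4: 4 × 0.79 = 3.160
  c=5: 5 × 0.70 = 3.500
  c=6: 6 × 0.61 = 3.660
  c=7: 7 × 0.56 = 3.920
  c=8: 8 × 0.46 = 3.680
  c=9: 9 × 0.35 = 3.150
  c=10: 10 × 0.28 = 2.800
Maximum at c = 7 (3.920 fledglings).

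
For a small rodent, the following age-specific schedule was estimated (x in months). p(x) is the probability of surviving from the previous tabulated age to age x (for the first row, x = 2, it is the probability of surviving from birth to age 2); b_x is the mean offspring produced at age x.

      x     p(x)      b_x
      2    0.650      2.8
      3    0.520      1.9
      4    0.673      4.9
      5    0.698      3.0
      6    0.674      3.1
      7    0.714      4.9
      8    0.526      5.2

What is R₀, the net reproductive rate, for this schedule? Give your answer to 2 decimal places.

4.97

Survivorship from birth: l_x = p_2·p_3·…·p_x.
  l_2 = 0.65000
  l_3 = 0.33800
  l_4 = 0.22747
  l_5 = 0.15878
  l_6 = 0.10702
  l_7 = 0.07641
  l_8 = 0.04019
R₀ = Σ l_x b_x:
  age 2: 0.65000 × 2.8 = 1.8200
  age 3: 0.33800 × 1.9 = 0.6422
  age 4: 0.22747 × 4.9 = 1.1146
  age 5: 0.15878 × 3.0 = 0.4763
  age 6: 0.10702 × 3.1 = 0.3318
  age 7: 0.07641 × 4.9 = 0.3744
  age 8: 0.04019 × 5.2 = 0.2090
R₀ = 1.8200 + 0.6422 + 1.1146 + 0.4763 + 0.3318 + 0.3744 + 0.2090 = 4.9683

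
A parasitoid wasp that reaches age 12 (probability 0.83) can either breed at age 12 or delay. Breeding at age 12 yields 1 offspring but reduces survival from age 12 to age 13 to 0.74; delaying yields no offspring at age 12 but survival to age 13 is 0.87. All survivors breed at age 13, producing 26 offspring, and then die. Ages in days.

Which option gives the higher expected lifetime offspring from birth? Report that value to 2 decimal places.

breed at age 12: R₀ = 0.83 × (1 + 0.74 × 26) = 0.83 × 20.2400 = 16.7992
delay to age 13: R₀ = 0.83 × (0.87 × 26) = 0.83 × 22.6200 = 18.7746
Higher: delay to age 13 (18.7746).

18.77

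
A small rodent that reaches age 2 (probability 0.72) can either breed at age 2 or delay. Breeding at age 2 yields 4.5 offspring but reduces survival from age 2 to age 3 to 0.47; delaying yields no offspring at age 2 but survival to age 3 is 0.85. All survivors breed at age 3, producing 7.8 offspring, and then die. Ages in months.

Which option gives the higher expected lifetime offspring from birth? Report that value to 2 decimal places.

5.88

breed at age 2: R₀ = 0.72 × (4.5 + 0.47 × 7.8) = 0.72 × 8.1660 = 5.8795
delay to age 3: R₀ = 0.72 × (0.85 × 7.8) = 0.72 × 6.6300 = 4.7736
Higher: breed at age 2 (5.8795).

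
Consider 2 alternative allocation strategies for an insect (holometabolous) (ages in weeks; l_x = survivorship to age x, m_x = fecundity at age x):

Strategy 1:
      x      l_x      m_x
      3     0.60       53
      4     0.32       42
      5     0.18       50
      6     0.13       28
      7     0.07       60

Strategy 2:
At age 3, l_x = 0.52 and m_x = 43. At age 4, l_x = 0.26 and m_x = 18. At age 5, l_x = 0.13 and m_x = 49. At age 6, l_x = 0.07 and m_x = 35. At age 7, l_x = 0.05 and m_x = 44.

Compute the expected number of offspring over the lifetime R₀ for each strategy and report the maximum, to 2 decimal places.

62.08

Strategy 1: R₀ = 0.60×53 + 0.32×42 + 0.18×50 + 0.13×28 + 0.07×60 = 62.0800
Strategy 2: R₀ = 0.52×43 + 0.26×18 + 0.13×49 + 0.07×35 + 0.05×44 = 38.0600
Highest R₀: strategy 1 with 62.0800.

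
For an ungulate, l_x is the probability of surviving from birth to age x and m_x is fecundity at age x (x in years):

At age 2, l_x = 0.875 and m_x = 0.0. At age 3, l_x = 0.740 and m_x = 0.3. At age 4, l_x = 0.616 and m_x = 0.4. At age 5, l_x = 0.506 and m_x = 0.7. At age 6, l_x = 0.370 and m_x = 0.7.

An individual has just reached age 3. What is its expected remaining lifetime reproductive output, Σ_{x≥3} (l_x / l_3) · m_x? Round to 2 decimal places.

1.46

l_3 = 0.740. Conditional survival from age 3 to x is l_x / l_3.
  x=3: (0.740/0.740) × 0.3 = 0.3000
  x=4: (0.616/0.740) × 0.4 = 0.3330
  x=5: (0.506/0.740) × 0.7 = 0.4786
  x=6: (0.370/0.740) × 0.7 = 0.3500
Sum = 0.3000 + 0.3330 + 0.4786 + 0.3500 = 1.4616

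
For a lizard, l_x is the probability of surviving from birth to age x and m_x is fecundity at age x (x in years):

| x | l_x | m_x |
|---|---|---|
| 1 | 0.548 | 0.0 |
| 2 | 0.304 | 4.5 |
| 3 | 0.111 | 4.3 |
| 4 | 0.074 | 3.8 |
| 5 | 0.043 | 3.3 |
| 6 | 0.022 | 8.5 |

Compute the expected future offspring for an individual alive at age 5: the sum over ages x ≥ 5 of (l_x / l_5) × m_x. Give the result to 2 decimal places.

l_5 = 0.043. Conditional survival from age 5 to x is l_x / l_5.
  x=5: (0.043/0.043) × 3.3 = 3.3000
  x=6: (0.022/0.043) × 8.5 = 4.3488
Sum = 3.3000 + 4.3488 = 7.6488

7.65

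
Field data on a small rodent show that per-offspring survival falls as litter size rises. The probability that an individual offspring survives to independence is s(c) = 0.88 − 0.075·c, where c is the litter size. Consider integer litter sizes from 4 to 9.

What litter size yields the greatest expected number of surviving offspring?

Expected surviving offspring = c × s(c):
  c=4: 4 × 0.580 = 2.320
  c=5: 5 × 0.505 = 2.525
  c=6: 6 × 0.430 = 2.580
  c=7: 7 × 0.355 = 2.485
  c=8: 8 × 0.280 = 2.240
  c=9: 9 × 0.205 = 1.845
Maximum at c = 6 (2.580 surviving offspring).

6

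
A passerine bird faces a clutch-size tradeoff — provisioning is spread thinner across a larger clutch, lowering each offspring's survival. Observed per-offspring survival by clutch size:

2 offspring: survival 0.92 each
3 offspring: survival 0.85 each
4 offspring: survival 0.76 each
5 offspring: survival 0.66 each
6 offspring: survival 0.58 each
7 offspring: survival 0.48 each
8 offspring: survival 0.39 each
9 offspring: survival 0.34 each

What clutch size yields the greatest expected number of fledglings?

6

Expected fledglings = c × s(c):
  c=2: 2 × 0.92 = 1.840
  c=3: 3 × 0.85 = 2.550
  c=4: 4 × 0.76 = 3.040
  c=5: 5 × 0.66 = 3.300
  c=6: 6 × 0.58 = 3.480
  c=7: 7 × 0.48 = 3.360
  c=8: 8 × 0.39 = 3.120
  c=9: 9 × 0.34 = 3.060
Maximum at c = 6 (3.480 fledglings).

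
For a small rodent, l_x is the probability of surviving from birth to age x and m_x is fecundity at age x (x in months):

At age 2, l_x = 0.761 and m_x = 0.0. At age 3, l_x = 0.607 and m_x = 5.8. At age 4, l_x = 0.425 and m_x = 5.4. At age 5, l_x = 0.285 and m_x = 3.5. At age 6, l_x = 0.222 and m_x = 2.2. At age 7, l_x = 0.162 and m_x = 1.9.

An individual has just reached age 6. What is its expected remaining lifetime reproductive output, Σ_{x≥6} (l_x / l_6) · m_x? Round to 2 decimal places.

3.59

l_6 = 0.222. Conditional survival from age 6 to x is l_x / l_6.
  x=6: (0.222/0.222) × 2.2 = 2.2000
  x=7: (0.162/0.222) × 1.9 = 1.3865
Sum = 2.2000 + 1.3865 = 3.5865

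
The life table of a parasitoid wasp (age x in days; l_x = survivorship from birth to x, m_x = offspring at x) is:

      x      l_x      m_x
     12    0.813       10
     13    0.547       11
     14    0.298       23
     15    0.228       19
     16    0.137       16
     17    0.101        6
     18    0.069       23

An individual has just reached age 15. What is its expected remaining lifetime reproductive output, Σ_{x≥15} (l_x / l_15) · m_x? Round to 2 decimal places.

38.23

l_15 = 0.228. Conditional survival from age 15 to x is l_x / l_15.
  x=15: (0.228/0.228) × 19 = 19.0000
  x=16: (0.137/0.228) × 16 = 9.6140
  x=17: (0.101/0.228) × 6 = 2.6579
  x=18: (0.069/0.228) × 23 = 6.9605
Sum = 19.0000 + 9.6140 + 2.6579 + 6.9605 = 38.2325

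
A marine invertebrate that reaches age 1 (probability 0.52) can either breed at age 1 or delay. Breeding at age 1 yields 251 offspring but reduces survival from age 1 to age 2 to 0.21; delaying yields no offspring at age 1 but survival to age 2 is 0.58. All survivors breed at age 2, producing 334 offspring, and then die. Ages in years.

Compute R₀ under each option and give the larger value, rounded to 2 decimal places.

breed at age 1: R₀ = 0.52 × (251 + 0.21 × 334) = 0.52 × 321.1400 = 166.9928
delay to age 2: R₀ = 0.52 × (0.58 × 334) = 0.52 × 193.7200 = 100.7344
Higher: breed at age 1 (166.9928).

166.99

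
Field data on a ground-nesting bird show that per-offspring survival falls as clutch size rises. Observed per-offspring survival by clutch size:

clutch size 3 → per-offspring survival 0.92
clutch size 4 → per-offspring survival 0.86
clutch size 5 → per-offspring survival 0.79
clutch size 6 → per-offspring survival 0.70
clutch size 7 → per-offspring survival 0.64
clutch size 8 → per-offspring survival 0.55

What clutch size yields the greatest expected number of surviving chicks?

7

Expected surviving chicks = c × s(c):
  c=3: 3 × 0.92 = 2.760
  c=4: 4 × 0.86 = 3.440
  c=5: 5 × 0.79 = 3.950
  c=6: 6 × 0.70 = 4.200
  c=7: 7 × 0.64 = 4.480
  c=8: 8 × 0.55 = 4.400
Maximum at c = 7 (4.480 surviving chicks).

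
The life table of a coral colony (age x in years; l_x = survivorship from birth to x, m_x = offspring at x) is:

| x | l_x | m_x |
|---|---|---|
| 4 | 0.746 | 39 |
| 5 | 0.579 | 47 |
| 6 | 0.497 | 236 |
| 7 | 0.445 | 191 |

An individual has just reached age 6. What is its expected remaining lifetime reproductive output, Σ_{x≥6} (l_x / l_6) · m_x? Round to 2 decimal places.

407.02

l_6 = 0.497. Conditional survival from age 6 to x is l_x / l_6.
  x=6: (0.497/0.497) × 236 = 236.0000
  x=7: (0.445/0.497) × 191 = 171.0161
Sum = 236.0000 + 171.0161 = 407.0161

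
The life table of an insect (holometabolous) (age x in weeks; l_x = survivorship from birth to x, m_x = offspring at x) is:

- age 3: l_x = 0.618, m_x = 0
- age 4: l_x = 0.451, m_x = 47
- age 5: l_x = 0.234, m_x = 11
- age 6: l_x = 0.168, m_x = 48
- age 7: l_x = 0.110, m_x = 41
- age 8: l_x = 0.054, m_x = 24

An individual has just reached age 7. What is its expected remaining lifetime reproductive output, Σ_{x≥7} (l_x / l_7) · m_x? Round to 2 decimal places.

l_7 = 0.110. Conditional survival from age 7 to x is l_x / l_7.
  x=7: (0.110/0.110) × 41 = 41.0000
  x=8: (0.054/0.110) × 24 = 11.7818
Sum = 41.0000 + 11.7818 = 52.7818

52.78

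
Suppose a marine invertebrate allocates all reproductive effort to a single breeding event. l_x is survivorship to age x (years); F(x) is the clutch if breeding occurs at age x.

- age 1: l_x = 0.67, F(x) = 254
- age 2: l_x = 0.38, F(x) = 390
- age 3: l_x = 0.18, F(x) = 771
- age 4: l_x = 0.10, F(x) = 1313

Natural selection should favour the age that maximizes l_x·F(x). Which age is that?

1

Expected offspring if breeding at age x = l_x × F(x):
  age 1: 0.67 × 254 = 170.180
  age 2: 0.38 × 390 = 148.200
  age 3: 0.18 × 771 = 138.780
  age 4: 0.10 × 1313 = 131.300
Maximum at age 1 (170.180).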